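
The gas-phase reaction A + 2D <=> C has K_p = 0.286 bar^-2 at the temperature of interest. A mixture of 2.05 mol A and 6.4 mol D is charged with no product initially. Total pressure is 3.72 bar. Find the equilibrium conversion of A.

Let X = conversion of A (basis 2.05 mol A); extent of reaction ξ = 2.05X.
Mole table: n_A = 2.05 − 2.05X; n_D = 6.4 − 4.1X; n_C = 2.05X.
n_T = Σnᵢ = 8.45 − 4.1X.
y_i = n_i/n_T, p_i = y_i·P. K_p = p_C / (p_A p_D^2).
Setting this equal to 0.286 bar^-2 and taking the physical root (0 < X < 1) gives X = 0.627.

X = 0.627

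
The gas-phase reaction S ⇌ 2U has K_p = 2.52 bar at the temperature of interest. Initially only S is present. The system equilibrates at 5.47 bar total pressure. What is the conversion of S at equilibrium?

X = 0.321

Let X = conversion of S (basis 1 mol S); extent of reaction ξ = X.
Mole table: n_S = 1 − X; n_U = 2X.
n_T = Σnᵢ = 1 + X.
Mole fractions y_i = n_i/n_T; K_p = p_U^2 / (p_S) with p_i = y_i·P.
Setting this equal to 2.52 bar and taking the physical root (0 < X < 1) gives X = 0.321.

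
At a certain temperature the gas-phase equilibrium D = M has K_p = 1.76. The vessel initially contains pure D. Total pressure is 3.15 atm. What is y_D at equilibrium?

y_D = 0.362

Take 1 mol D as basis and let X be its fractional conversion, so ξ = X.
At extent ξ: n_D = 1 − X; n_M = X.
n_T stays at 1 (no change in mole number).
Mole fractions y_i = n_i/n_T; K_p = p_M / (p_D) with p_i = y_i·P.
Substituting and setting equal to 1.76 gives a polynomial in X; the root in (0,1) is X = 0.638.
Then n_D = 0.362, n_T = 1, so y_D = 0.362.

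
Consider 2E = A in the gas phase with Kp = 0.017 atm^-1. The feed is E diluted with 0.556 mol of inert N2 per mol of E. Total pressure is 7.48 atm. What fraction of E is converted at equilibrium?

Basis: 1 mol E initially; let X = conversion of E. Extent ξ = 0.5X.
Moles: n_E = 1 − X; n_A = 0.5X; n_I = 0.556 (inert).
Summing: n_T = 1.56 − 0.5X.
y_i = n_i/n_T, p_i = y_i·P. Kp = p_A / (p_E^2).
Setting this equal to 0.017 atm^-1 and taking the physical root (0 < X < 1) gives X = 0.129.

X = 0.129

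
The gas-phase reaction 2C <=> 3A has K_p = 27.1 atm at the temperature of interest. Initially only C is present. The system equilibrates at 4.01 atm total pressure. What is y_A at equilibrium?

Basis: 1 mol C initially; let X = conversion of C. Extent ξ = 0.5X.
At extent ξ: n_C = 1 − X; n_A = 1.5X.
Summing: n_T = 1 + 0.5X.
y_i = n_i/n_T, p_i = y_i·P. K_p = p_A^3 / (p_C^2).
Setting this equal to 27.1 atm and taking the physical root (0 < X < 1) gives X = 0.667.
Then n_A = 1, n_T = 1.33, so y_A = 0.750.

y_A = 0.750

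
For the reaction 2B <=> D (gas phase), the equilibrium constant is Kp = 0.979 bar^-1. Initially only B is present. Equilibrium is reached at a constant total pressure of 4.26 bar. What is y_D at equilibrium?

y_D = 0.616

Take 1 mol B as basis and let X be its fractional conversion, so ξ = 0.5X.
At extent ξ: n_B = 1 − X; n_D = 0.5X.
n_T = Σnᵢ = 1 − 0.5X.
y_i = n_i/n_T, p_i = y_i·P. Kp = p_D / (p_B^2).
Setting this equal to 0.979 bar^-1 and taking the physical root (0 < X < 1) gives X = 0.762.
Then n_D = 0.381, n_T = 0.619, so y_D = 0.616.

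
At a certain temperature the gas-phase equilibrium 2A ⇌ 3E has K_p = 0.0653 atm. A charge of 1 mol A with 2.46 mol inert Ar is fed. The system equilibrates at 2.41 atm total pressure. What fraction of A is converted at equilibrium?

Take 1 mol A as basis and let X be its fractional conversion, so ξ = 0.5X.
Moles: n_A = 1 − X; n_E = 1.5X; n_I = 2.46 (inert).
n_T = Σnᵢ = 3.46 + 0.5X.
y_i = n_i/n_T, p_i = y_i·P. K_p = p_E^3 / (p_A^2).
Setting this equal to 0.0653 atm and taking the physical root (0 < X < 1) gives X = 0.252.

X = 0.252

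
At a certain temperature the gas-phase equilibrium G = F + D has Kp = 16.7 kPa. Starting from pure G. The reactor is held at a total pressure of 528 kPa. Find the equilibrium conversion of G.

Take 1 mol G as basis and let X be its fractional conversion, so ξ = X.
At extent ξ: n_G = 1 − X; n_F = X; n_D = X.
Summing: n_T = 1 + X.
y_i = n_i/n_T, p_i = y_i·P. Kp = p_F p_D / (p_G).
This yields a degree-2 equation in X; solving on (0,1), X = 0.175.

X = 0.175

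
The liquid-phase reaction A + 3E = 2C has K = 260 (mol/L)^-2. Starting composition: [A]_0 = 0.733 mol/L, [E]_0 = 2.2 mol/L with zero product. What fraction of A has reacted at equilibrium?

X = 0.835

Let X = conversion of A; extent ξ = 0.733·X mol/L.
Concentrations: [A] = 0.733 − 0.733X; [E] = 2.2 − 2.2X; [C] = 1.47X.
K = [C]^2 / ([A] [E]^3).
Solving K = 260 for X ∈ (0,1): X = 0.835.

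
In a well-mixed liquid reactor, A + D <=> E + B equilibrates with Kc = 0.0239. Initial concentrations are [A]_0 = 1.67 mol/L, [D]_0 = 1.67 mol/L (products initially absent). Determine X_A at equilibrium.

Let X = conversion of A; extent ξ = 1.67·X mol/L.
Concentrations: [A] = 1.67 − 1.67X; [D] = 1.67 − 1.67X; [E] = 1.67X; [B] = 1.67X.
Kc = [E] [B] / ([A] [D]).
Setting equal to 0.0239 and solving for X on (0,1) gives X = 0.134.

X = 0.134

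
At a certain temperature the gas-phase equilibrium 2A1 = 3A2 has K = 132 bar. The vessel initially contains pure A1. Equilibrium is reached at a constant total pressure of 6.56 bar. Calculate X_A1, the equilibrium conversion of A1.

X = 0.766

Basis: 1 mol A1 initially; let X = conversion of A1. Extent ξ = 0.5X.
Species balance: n_A1 = 1 − X; n_A2 = 1.5X.
Summing: n_T = 1 + 0.5X.
With p_i = (n_i/n_T)P, K = p_A2^3 / (p_A1^2).
Substituting and setting equal to 132 bar gives a polynomial in X; the root in (0,1) is X = 0.766.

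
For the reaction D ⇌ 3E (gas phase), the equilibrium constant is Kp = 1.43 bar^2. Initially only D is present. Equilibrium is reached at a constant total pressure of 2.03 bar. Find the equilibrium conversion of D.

X = 0.283

Basis: 1 mol D initially; let X = conversion of D. Extent ξ = X.
Mole table: n_D = 1 − X; n_E = 3X.
Summing: n_T = 1 + 2X.
y_i = n_i/n_T, p_i = y_i·P. Kp = p_E^3 / (p_D).
Equating to 1.43 bar^2 and solving on 0 < X < 1: X = 0.283.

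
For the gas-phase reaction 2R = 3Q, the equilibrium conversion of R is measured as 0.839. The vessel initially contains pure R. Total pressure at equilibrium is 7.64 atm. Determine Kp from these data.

Basis: 1 mol R initially; let X = conversion of R. Extent ξ = 0.5X.
Species balance: n_R = 1 − X; n_Q = 1.5X.
Summing: n_T = 1 + 0.5X.
At X = 0.839: n_R = 0.161, n_Q = 1.26, n_T = 1.42.
p_i = (n_i/n_T)·P. Kp = p_Q^3 / (p_R^2) = 414 atm.

Kp = 414 atm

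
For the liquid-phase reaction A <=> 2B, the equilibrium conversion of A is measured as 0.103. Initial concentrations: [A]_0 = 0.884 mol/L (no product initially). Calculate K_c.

Let X = conversion of A.
Concentrations: [A] = 0.884 − 0.884X; [B] = 1.77X.
At X = 0.103: [A] = 0.793, [B] = 0.182.
K_c = [B]^2 / ([A]) = 0.0418 mol/L.

K_c = 0.0418 mol/L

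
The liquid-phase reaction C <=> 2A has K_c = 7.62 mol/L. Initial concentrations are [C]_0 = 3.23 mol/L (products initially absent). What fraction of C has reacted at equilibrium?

X = 0.528

Let X = conversion of C; extent ξ = 3.23·X mol/L.
Concentrations: [C] = 3.23 − 3.23X; [A] = 6.46X.
K_c = [A]^2 / ([C]).
Equating to 7.62 mol/L: the physical root is X = 0.528.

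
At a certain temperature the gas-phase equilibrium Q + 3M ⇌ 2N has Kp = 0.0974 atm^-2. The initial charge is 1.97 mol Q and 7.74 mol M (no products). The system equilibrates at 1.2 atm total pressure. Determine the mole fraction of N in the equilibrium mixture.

Basis: 1.97 mol Q initially; let X = conversion of Q. Extent ξ = 1.97X.
Mole table: n_Q = 1.97 − 1.97X; n_M = 7.74 − 5.91X; n_N = 3.94X.
n_T = Σnᵢ = 9.71 − 3.94X.
y_i = n_i/n_T, p_i = y_i·P. Kp = p_N^2 / (p_Q p_M^3).
This yields a degree-4 equation in X; solving on (0,1), X = 0.218.
Then n_N = 0.86, n_T = 8.85, so y_N = 0.097.

y_N = 0.097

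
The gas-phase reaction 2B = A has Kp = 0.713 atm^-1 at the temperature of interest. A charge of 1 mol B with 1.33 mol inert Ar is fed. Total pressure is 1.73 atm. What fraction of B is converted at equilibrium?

Basis: 1 mol B initially; let X = conversion of B. Extent ξ = 0.5X.
Species balance: n_B = 1 − X; n_A = 0.5X; n_I = 1.33 (inert).
Summing: n_T = 2.33 − 0.5X.
y_i = n_i/n_T, p_i = y_i·P. Kp = p_A / (p_B^2).
This yields a degree-2 equation in X; solving on (0,1), X = 0.407.

X = 0.407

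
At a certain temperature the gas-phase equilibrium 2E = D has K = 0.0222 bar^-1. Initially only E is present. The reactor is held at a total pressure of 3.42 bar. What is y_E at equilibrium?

y_E = 0.934

Take 1 mol E as basis and let X be its fractional conversion, so ξ = 0.5X.
Species balance: n_E = 1 − X; n_D = 0.5X.
Total moles n_T = 1 − 0.5X.
y_i = n_i/n_T, p_i = y_i·P. K = p_D / (p_E^2).
Substituting and setting equal to 0.0222 bar^-1 gives a polynomial in X; the root in (0,1) is X = 0.124.
Then n_E = 0.876, n_T = 0.938, so y_E = 0.934.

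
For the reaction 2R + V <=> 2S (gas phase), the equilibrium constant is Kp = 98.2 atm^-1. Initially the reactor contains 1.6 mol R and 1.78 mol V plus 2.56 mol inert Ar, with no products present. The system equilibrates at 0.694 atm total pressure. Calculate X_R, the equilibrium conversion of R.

Basis: 1.6 mol R initially; let X = conversion of R. Extent ξ = 0.8X.
Moles: n_R = 1.6 − 1.6X; n_V = 1.78 − 0.8X; n_S = 1.6X; n_I = 2.56 (inert).
Summing: n_T = 5.94 − 0.8X.
Mole fractions y_i = n_i/n_T; Kp = p_S^2 / (p_R^2 p_V) with p_i = y_i·P.
Setting this equal to 98.2 atm^-1 and taking the physical root (0 < X < 1) gives X = 0.793.

X = 0.793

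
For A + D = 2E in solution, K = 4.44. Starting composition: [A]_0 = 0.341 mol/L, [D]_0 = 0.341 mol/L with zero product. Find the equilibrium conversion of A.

X = 0.513

Let X = conversion of A; extent ξ = 0.341·X mol/L.
Concentrations: [A] = 0.341 − 0.341X; [D] = 0.341 − 0.341X; [E] = 0.682X.
K = [E]^2 / ([A] [D]).
Solving K = 4.44 for X ∈ (0,1): X = 0.513.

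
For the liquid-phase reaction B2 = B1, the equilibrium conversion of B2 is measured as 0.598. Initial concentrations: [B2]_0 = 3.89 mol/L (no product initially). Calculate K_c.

K_c = 1.49

Let X = conversion of B2.
Concentrations: [B2] = 3.89 − 3.89X; [B1] = 3.89X.
At X = 0.598: [B2] = 1.56, [B1] = 2.33.
K_c = [B1] / ([B2]) = 1.49.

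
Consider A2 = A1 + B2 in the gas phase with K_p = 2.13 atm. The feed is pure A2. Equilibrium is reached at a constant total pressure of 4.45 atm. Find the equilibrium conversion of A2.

Let X = conversion of A2 (basis 1 mol A2); extent of reaction ξ = X.
Moles: n_A2 = 1 − X; n_A1 = X; n_B2 = X.
n_T = Σnᵢ = 1 + X.
With p_i = (n_i/n_T)P, K_p = p_A1 p_B2 / (p_A2).
Substituting and setting equal to 2.13 atm gives a polynomial in X; the root in (0,1) is X = 0.569.

X = 0.569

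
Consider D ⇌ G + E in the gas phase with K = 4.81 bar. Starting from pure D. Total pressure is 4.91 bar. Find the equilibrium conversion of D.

Let X = conversion of D (basis 1 mol D); extent of reaction ξ = X.
Species balance: n_D = 1 − X; n_G = X; n_E = X.
Total moles n_T = 1 + X.
y_i = n_i/n_T, p_i = y_i·P. K = p_G p_E / (p_D).
This yields a degree-2 equation in X; solving on (0,1), X = 0.703.

X = 0.703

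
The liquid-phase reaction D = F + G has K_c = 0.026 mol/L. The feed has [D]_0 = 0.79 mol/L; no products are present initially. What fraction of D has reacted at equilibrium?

X = 0.166

Let X = conversion of D; extent ξ = 0.79·X mol/L.
Concentrations: [D] = 0.79 − 0.79X; [F] = 0.79X; [G] = 0.79X.
K_c = [F] [G] / ([D]).
Setting equal to 0.026 and solving for X on (0,1) gives X = 0.166.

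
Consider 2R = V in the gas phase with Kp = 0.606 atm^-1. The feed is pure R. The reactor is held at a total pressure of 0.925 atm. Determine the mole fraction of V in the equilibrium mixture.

y_V = 0.286

Basis: 1 mol R initially; let X = conversion of R. Extent ξ = 0.5X.
Mole table: n_R = 1 − X; n_V = 0.5X.
Summing: n_T = 1 − 0.5X.
Mole fractions y_i = n_i/n_T; Kp = p_V / (p_R^2) with p_i = y_i·P.
This yields a degree-2 equation in X; solving on (0,1), X = 0.445.
Then n_V = 0.222, n_T = 0.778, so y_V = 0.286.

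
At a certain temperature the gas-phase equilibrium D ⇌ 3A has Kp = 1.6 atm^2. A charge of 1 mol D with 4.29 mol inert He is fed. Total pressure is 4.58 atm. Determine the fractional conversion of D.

Basis: 1 mol D initially; let X = conversion of D. Extent ξ = X.
Moles: n_D = 1 − X; n_A = 3X; n_I = 4.29 (inert).
n_T = Σnᵢ = 5.29 + 2X.
Mole fractions y_i = n_i/n_T; Kp = p_A^3 / (p_D) with p_i = y_i·P.
This yields a degree-3 equation in X; solving on (0,1), X = 0.398.

X = 0.398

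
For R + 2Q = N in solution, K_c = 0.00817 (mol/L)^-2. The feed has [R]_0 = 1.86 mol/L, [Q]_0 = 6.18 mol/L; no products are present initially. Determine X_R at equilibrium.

Let X = conversion of R; extent ξ = 1.86·X mol/L.
Concentrations: [R] = 1.86 − 1.86X; [Q] = 6.18 − 3.72X; [N] = 1.86X.
K_c = [N] / ([R] [Q]^2).
Setting equal to 0.00817 and solving for X on (0,1) gives X = 0.195.

X = 0.195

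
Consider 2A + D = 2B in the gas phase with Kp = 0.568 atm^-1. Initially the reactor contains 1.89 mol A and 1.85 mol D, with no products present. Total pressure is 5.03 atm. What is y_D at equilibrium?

Take 1.89 mol A as basis and let X be its fractional conversion, so ξ = 0.945X.
Species balance: n_A = 1.89 − 1.89X; n_D = 1.85 − 0.945X; n_B = 1.89X.
Total moles n_T = 3.74 − 0.945X.
y_i = n_i/n_T, p_i = y_i·P. Kp = p_B^2 / (p_A^2 p_D).
Setting this equal to 0.568 atm^-1 and taking the physical root (0 < X < 1) gives X = 0.522.
Then n_D = 1.36, n_T = 3.25, so y_D = 0.418.

y_D = 0.418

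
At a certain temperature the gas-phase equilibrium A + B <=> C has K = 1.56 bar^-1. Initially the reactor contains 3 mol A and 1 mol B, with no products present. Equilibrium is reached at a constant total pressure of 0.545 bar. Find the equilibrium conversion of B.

X = 0.381

Take 1 mol B as basis and let X be its fractional conversion, so ξ = X.
Species balance: n_A = 3 − X; n_B = 1 − X; n_C = X.
Total moles n_T = 4 − X.
y_i = n_i/n_T, p_i = y_i·P. K = p_C / (p_A p_B).
This yields a degree-2 equation in X; solving on (0,1), X = 0.381.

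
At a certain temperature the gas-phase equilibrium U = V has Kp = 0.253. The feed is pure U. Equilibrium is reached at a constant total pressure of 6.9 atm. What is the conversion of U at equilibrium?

X = 0.202

Let X = conversion of U (basis 1 mol U); extent of reaction ξ = X.
Species balance: n_U = 1 − X; n_V = X.
Since Δν = 0, n_T = 1 throughout.
Mole fractions y_i = n_i/n_T; Kp = p_V / (p_U) with p_i = y_i·P.
Setting this equal to 0.253 and taking the physical root (0 < X < 1) gives X = 0.202.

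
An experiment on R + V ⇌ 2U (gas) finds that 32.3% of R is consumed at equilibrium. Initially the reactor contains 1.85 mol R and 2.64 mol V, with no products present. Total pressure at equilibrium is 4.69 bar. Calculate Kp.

Basis: 1.85 mol R initially; let X = conversion of R. Extent ξ = 1.85X.
Species balance: n_R = 1.85 − 1.85X; n_V = 2.64 − 1.85X; n_U = 3.7X.
n_T stays at 4.49 (no change in mole number).
At X = 0.323: n_R = 1.25, n_V = 2.04, n_U = 1.2, n_T = 4.49.
p_i = (n_i/n_T)·P. Kp = p_U^2 / (p_R p_V) = 0.558.

Kp = 0.558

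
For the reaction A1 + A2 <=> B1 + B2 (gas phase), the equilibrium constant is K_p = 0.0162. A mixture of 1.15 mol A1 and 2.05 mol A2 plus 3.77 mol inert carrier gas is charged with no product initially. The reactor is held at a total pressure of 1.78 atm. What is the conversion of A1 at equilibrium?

X = 0.150

Let X = conversion of A1 (basis 1.15 mol A1); extent of reaction ξ = 1.15X.
Moles: n_A1 = 1.15 − 1.15X; n_A2 = 2.05 − 1.15X; n_B1 = 1.15X; n_B2 = 1.15X; n_I = 3.77 (inert).
n_T stays at 6.97 (no change in mole number).
With p_i = (n_i/n_T)P, K_p = p_B1 p_B2 / (p_A1 p_A2).
This yields a degree-2 equation in X; solving on (0,1), X = 0.150.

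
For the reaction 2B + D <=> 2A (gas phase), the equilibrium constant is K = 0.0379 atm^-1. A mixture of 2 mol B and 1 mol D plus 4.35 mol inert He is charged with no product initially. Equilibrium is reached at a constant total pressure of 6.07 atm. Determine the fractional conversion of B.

Take 2 mol B as basis and let X be its fractional conversion, so ξ = X.
Species balance: n_B = 2 − 2X; n_D = 1 − X; n_A = 2X; n_I = 4.35 (inert).
n_T = Σnᵢ = 7.35 − X.
With p_i = (n_i/n_T)P, K = p_A^2 / (p_B^2 p_D).
This yields a degree-3 equation in X; solving on (0,1), X = 0.142.

X = 0.142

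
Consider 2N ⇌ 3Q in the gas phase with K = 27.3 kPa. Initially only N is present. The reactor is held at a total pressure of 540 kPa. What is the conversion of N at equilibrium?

X = 0.217

Basis: 1 mol N initially; let X = conversion of N. Extent ξ = 0.5X.
Mole table: n_N = 1 − X; n_Q = 1.5X.
Summing: n_T = 1 + 0.5X.
With p_i = (n_i/n_T)P, K = p_Q^3 / (p_N^2).
This yields a degree-3 equation in X; solving on (0,1), X = 0.217.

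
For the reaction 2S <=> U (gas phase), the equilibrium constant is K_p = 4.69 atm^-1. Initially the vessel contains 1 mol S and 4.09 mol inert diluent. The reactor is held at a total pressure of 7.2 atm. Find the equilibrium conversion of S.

Basis: 1 mol S initially; let X = conversion of S. Extent ξ = 0.5X.
Species balance: n_S = 1 − X; n_U = 0.5X; n_I = 4.09 (inert).
Summing: n_T = 5.09 − 0.5X.
y_i = n_i/n_T, p_i = y_i·P. K_p = p_U / (p_S^2).
Substituting and setting equal to 4.69 atm^-1 gives a polynomial in X; the root in (0,1) is X = 0.769.

X = 0.769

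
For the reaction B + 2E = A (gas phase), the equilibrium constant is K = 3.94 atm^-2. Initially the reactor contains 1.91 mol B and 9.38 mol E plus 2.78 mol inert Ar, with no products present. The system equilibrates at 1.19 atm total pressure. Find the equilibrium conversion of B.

Let X = conversion of B (basis 1.91 mol B); extent of reaction ξ = 1.91X.
At extent ξ: n_B = 1.91 − 1.91X; n_E = 9.38 − 3.82X; n_A = 1.91X; n_I = 2.78 (inert).
n_T = Σnᵢ = 14.1 − 3.82X.
y_i = n_i/n_T, p_i = y_i·P. K = p_A / (p_B p_E^2).
Substituting and setting equal to 3.94 atm^-2 gives a polynomial in X; the root in (0,1) is X = 0.663.

X = 0.663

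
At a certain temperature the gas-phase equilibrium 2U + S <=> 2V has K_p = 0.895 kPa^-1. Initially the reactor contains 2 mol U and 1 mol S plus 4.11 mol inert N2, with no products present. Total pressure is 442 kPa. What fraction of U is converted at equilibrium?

Take 2 mol U as basis and let X be its fractional conversion, so ξ = X.
Species balance: n_U = 2 − 2X; n_S = 1 − X; n_V = 2X; n_I = 4.11 (inert).
n_T = Σnᵢ = 7.11 − X.
With p_i = (n_i/n_T)P, K_p = p_V^2 / (p_U^2 p_S).
This yields a degree-3 equation in X; solving on (0,1), X = 0.786.

X = 0.786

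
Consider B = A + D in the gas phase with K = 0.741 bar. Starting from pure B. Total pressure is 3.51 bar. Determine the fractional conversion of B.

Basis: 1 mol B initially; let X = conversion of B. Extent ξ = X.
Species balance: n_B = 1 − X; n_A = X; n_D = X.
Total moles n_T = 1 + X.
Mole fractions y_i = n_i/n_T; K = p_A p_D / (p_B) with p_i = y_i·P.
Substituting and setting equal to 0.741 bar gives a polynomial in X; the root in (0,1) is X = 0.418.

X = 0.418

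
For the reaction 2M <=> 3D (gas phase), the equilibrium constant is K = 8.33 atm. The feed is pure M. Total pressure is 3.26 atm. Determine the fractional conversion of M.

Basis: 1 mol M initially; let X = conversion of M. Extent ξ = 0.5X.
At extent ξ: n_M = 1 − X; n_D = 1.5X.
Total moles n_T = 1 + 0.5X.
Mole fractions y_i = n_i/n_T; K = p_D^3 / (p_M^2) with p_i = y_i·P.
Equating to 8.33 atm and solving on 0 < X < 1: X = 0.567.

X = 0.567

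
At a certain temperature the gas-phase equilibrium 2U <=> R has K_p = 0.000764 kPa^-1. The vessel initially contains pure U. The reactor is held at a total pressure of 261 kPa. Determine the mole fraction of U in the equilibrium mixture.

y_U = 0.854

Let X = conversion of U (basis 1 mol U); extent of reaction ξ = 0.5X.
At extent ξ: n_U = 1 − X; n_R = 0.5X.
Total moles n_T = 1 − 0.5X.
Mole fractions y_i = n_i/n_T; K_p = p_R / (p_U^2) with p_i = y_i·P.
Equating to 0.000764 kPa^-1 and solving on 0 < X < 1: X = 0.254.
Then n_U = 0.746, n_T = 0.873, so y_U = 0.854.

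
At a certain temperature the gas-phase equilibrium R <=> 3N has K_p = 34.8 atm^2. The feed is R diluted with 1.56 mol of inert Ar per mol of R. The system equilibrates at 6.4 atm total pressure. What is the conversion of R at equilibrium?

Take 1 mol R as basis and let X be its fractional conversion, so ξ = X.
Species balance: n_R = 1 − X; n_N = 3X; n_I = 1.56 (inert).
n_T = Σnᵢ = 2.56 + 2X.
y_i = n_i/n_T, p_i = y_i·P. K_p = p_N^3 / (p_R).
This yields a degree-3 equation in X; solving on (0,1), X = 0.570.

X = 0.570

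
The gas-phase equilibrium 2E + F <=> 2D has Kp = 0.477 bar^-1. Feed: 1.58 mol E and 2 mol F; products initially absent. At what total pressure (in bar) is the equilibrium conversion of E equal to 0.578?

P = 7.96 bar

Let X = conversion of E (basis 1.58 mol E); extent of reaction ξ = 0.79X.
Moles: n_E = 1.58 − 1.58X; n_F = 2 − 0.79X; n_D = 1.58X.
Summing: n_T = 3.58 − 0.79X.
Kp = p_D^2 / (p_E^2 p_F) with p_i = (n_i/n_T)·P.
At X = 0.578: the mole-fraction product g(X) = Π y_i^ν_i = 3.796. Since Kp = g(X)·P^{-1}, P = (g/Kp)^(1/1) = (3.796/0.477)^(1/1) = 7.96 bar.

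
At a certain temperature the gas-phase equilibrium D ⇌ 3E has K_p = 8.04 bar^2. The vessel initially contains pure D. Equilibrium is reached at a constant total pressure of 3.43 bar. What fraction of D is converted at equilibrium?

Take 1 mol D as basis and let X be its fractional conversion, so ξ = X.
At extent ξ: n_D = 1 − X; n_E = 3X.
Total moles n_T = 1 + 2X.
y_i = n_i/n_T, p_i = y_i·P. K_p = p_E^3 / (p_D).
Setting this equal to 8.04 bar^2 and taking the physical root (0 < X < 1) gives X = 0.364.

X = 0.364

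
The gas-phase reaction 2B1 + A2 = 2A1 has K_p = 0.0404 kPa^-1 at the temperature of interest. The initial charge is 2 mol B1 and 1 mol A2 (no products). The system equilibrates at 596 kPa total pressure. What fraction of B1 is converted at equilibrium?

Let X = conversion of B1 (basis 2 mol B1); extent of reaction ξ = X.
Species balance: n_B1 = 2 − 2X; n_A2 = 1 − X; n_A1 = 2X.
Total moles n_T = 3 − X.
Mole fractions y_i = n_i/n_T; K_p = p_A1^2 / (p_B1^2 p_A2) with p_i = y_i·P.
Setting this equal to 0.0404 kPa^-1 and taking the physical root (0 < X < 1) gives X = 0.653.

X = 0.653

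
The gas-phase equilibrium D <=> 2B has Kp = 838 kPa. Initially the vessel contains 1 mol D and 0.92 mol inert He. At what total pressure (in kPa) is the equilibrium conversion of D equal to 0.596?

P = 599 kPa

Take 1 mol D as basis and let X be its fractional conversion, so ξ = X.
Moles: n_D = 1 − X; n_B = 2X; n_I = 0.92 (inert).
n_T = Σnᵢ = 1.92 + X.
Kp = p_B^2 / (p_D) with p_i = (n_i/n_T)·P.
At X = 0.596: the mole-fraction product g(X) = Π y_i^ν_i = 1.398. Since Kp = g(X)·P^{1}, P = (Kp/g)^(1/1) = (838/1.398)^(1/1) = 599 kPa.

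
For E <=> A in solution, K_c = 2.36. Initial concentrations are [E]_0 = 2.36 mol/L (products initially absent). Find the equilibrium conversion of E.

X = 0.702

Let X = conversion of E; extent ξ = 2.36·X mol/L.
Concentrations: [E] = 2.36 − 2.36X; [A] = 2.36X.
K_c = [A] / ([E]).
This equals 2.36 at X = 0.702 (the root in 0 < X < 1).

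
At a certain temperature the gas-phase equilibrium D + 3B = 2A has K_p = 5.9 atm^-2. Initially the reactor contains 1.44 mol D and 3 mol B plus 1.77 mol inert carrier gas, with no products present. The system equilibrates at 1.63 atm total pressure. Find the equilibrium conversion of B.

X = 0.558

Let X = conversion of B (basis 3 mol B); extent of reaction ξ = X.
Mole table: n_D = 1.44 − X; n_B = 3 − 3X; n_A = 2X; n_I = 1.77 (inert).
Summing: n_T = 6.21 − 2X.
Mole fractions y_i = n_i/n_T; K_p = p_A^2 / (p_D p_B^3) with p_i = y_i·P.
This yields a degree-4 equation in X; solving on (0,1), X = 0.558.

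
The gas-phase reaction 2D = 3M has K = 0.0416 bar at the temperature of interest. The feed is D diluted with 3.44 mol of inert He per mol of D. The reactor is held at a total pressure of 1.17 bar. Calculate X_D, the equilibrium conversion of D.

Basis: 1 mol D initially; let X = conversion of D. Extent ξ = 0.5X.
Moles: n_D = 1 − X; n_M = 1.5X; n_I = 3.44 (inert).
Summing: n_T = 4.44 + 0.5X.
Mole fractions y_i = n_i/n_T; K = p_M^3 / (p_D^2) with p_i = y_i·P.
Setting this equal to 0.0416 bar and taking the physical root (0 < X < 1) gives X = 0.290.

X = 0.290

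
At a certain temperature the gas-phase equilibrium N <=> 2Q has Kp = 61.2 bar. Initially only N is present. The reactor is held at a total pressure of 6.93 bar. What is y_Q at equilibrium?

Basis: 1 mol N initially; let X = conversion of N. Extent ξ = X.
At extent ξ: n_N = 1 − X; n_Q = 2X.
Total moles n_T = 1 + X.
With p_i = (n_i/n_T)P, Kp = p_Q^2 / (p_N).
Substituting and setting equal to 61.2 bar gives a polynomial in X; the root in (0,1) is X = 0.830.
Then n_Q = 1.66, n_T = 1.83, so y_Q = 0.907.

y_Q = 0.907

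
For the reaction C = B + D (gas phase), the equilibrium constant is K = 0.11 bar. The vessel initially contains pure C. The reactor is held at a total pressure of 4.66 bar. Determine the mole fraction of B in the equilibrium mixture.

y_B = 0.132

Basis: 1 mol C initially; let X = conversion of C. Extent ξ = X.
Moles: n_C = 1 − X; n_B = X; n_D = X.
Summing: n_T = 1 + X.
Mole fractions y_i = n_i/n_T; K = p_B p_D / (p_C) with p_i = y_i·P.
Equating to 0.11 bar and solving on 0 < X < 1: X = 0.152.
Then n_B = 0.152, n_T = 1.15, so y_B = 0.132.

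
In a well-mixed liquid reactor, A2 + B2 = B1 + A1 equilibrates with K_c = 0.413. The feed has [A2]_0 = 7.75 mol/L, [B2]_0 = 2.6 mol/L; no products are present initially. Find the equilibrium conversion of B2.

X = 0.614

Let X = conversion of B2; extent ξ = 2.6·X mol/L.
Concentrations: [A2] = 7.75 − 2.6X; [B2] = 2.6 − 2.6X; [B1] = 2.6X; [A1] = 2.6X.
K_c = [B1] [A1] / ([A2] [B2]).
This equals 0.413 at X = 0.614 (the root in 0 < X < 1).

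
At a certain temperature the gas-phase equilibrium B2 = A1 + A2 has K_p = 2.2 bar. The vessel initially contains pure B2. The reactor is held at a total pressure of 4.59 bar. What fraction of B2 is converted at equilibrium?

Basis: 1 mol B2 initially; let X = conversion of B2. Extent ξ = X.
At extent ξ: n_B2 = 1 − X; n_A1 = X; n_A2 = X.
Total moles n_T = 1 + X.
With p_i = (n_i/n_T)P, K_p = p_A1 p_A2 / (p_B2).
Substituting and setting equal to 2.2 bar gives a polynomial in X; the root in (0,1) is X = 0.569.

X = 0.569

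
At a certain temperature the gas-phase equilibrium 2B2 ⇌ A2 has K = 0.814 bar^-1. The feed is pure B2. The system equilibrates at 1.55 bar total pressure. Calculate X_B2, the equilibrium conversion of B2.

X = 0.593

Basis: 1 mol B2 initially; let X = conversion of B2. Extent ξ = 0.5X.
Moles: n_B2 = 1 − X; n_A2 = 0.5X.
Summing: n_T = 1 − 0.5X.
y_i = n_i/n_T, p_i = y_i·P. K = p_A2 / (p_B2^2).
This yields a degree-2 equation in X; solving on (0,1), X = 0.593.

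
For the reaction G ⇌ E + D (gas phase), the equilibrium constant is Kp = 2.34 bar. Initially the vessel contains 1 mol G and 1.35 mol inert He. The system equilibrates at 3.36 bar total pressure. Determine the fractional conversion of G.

X = 0.743

Take 1 mol G as basis and let X be its fractional conversion, so ξ = X.
Mole table: n_G = 1 − X; n_E = X; n_D = X; n_I = 1.35 (inert).
Total moles n_T = 2.35 + X.
Mole fractions y_i = n_i/n_T; Kp = p_E p_D / (p_G) with p_i = y_i·P.
Equating to 2.34 bar and solving on 0 < X < 1: X = 0.743.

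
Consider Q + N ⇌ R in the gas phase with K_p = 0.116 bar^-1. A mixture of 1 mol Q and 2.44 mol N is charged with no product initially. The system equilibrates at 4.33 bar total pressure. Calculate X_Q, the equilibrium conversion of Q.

Take 1 mol Q as basis and let X be its fractional conversion, so ξ = X.
Species balance: n_Q = 1 − X; n_N = 2.44 − X; n_R = X.
n_T = Σnᵢ = 3.44 − X.
y_i = n_i/n_T, p_i = y_i·P. K_p = p_R / (p_Q p_N).
Equating to 0.116 bar^-1 and solving on 0 < X < 1: X = 0.256.

X = 0.256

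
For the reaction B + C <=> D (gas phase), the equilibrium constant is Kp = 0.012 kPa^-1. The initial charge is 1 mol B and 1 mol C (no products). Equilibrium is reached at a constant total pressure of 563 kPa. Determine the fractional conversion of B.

Basis: 1 mol B initially; let X = conversion of B. Extent ξ = X.
Moles: n_B = 1 − X; n_C = 1 − X; n_D = X.
Summing: n_T = 2 − X.
Mole fractions y_i = n_i/n_T; Kp = p_D / (p_B p_C) with p_i = y_i·P.
Equating to 0.012 kPa^-1 and solving on 0 < X < 1: X = 0.641.

X = 0.641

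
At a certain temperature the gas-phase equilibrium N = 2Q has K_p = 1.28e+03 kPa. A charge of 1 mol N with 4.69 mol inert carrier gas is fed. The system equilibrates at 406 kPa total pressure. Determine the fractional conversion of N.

Let X = conversion of N (basis 1 mol N); extent of reaction ξ = X.
At extent ξ: n_N = 1 − X; n_Q = 2X; n_I = 4.69 (inert).
Total moles n_T = 5.69 + X.
y_i = n_i/n_T, p_i = y_i·P. K_p = p_Q^2 / (p_N).
Substituting and setting equal to 1.28e+03 kPa gives a polynomial in X; the root in (0,1) is X = 0.858.

X = 0.858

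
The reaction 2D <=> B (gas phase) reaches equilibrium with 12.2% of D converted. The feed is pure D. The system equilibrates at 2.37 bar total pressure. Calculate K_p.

Let X = conversion of D (basis 1 mol D); extent of reaction ξ = 0.5X.
At extent ξ: n_D = 1 − X; n_B = 0.5X.
Total moles n_T = 1 − 0.5X.
At X = 0.122: n_D = 0.878, n_B = 0.061, n_T = 0.939.
p_i = (n_i/n_T)·P. K_p = p_B / (p_D^2) = 0.0314 bar^-1.

K_p = 0.0314 bar^-1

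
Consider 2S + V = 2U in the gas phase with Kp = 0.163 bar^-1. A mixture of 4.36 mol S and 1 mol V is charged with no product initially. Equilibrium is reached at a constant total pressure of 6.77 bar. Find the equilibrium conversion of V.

X = 0.536

Let X = conversion of V (basis 1 mol V); extent of reaction ξ = X.
At extent ξ: n_S = 4.36 − 2X; n_V = 1 − X; n_U = 2X.
Summing: n_T = 5.36 − X.
Mole fractions y_i = n_i/n_T; Kp = p_U^2 / (p_S^2 p_V) with p_i = y_i·P.
This yields a degree-3 equation in X; solving on (0,1), X = 0.536.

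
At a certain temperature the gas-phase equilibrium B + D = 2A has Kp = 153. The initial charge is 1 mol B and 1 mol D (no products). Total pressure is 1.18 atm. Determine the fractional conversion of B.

X = 0.861

Let X = conversion of B (basis 1 mol B); extent of reaction ξ = X.
At extent ξ: n_B = 1 − X; n_D = 1 − X; n_A = 2X.
Total moles n_T = 2 (Δν = 0, constant).
With p_i = (n_i/n_T)P, Kp = p_A^2 / (p_B p_D).
Substituting and setting equal to 153 gives a polynomial in X; the root in (0,1) is X = 0.861.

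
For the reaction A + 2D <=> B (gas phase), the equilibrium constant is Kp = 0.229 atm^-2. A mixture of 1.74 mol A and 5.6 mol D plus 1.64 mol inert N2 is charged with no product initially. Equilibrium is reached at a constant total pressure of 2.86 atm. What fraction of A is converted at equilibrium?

Basis: 1.74 mol A initially; let X = conversion of A. Extent ξ = 1.74X.
Species balance: n_A = 1.74 − 1.74X; n_D = 5.6 − 3.48X; n_B = 1.74X; n_I = 1.64 (inert).
Total moles n_T = 8.98 − 3.48X.
y_i = n_i/n_T, p_i = y_i·P. Kp = p_B / (p_A p_D^2).
This yields a degree-3 equation in X; solving on (0,1), X = 0.370.

X = 0.370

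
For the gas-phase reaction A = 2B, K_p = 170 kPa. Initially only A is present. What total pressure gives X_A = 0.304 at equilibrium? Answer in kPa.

P = 417 kPa

Take 1 mol A as basis and let X be its fractional conversion, so ξ = X.
Mole table: n_A = 1 − X; n_B = 2X.
n_T = Σnᵢ = 1 + X.
K_p = p_B^2 / (p_A) with p_i = (n_i/n_T)·P.
At X = 0.304: the mole-fraction product g(X) = Π y_i^ν_i = 0.4073. Since K_p = g(X)·P^{1}, P = (K_p/g)^(1/1) = (170/0.4073)^(1/1) = 417 kPa.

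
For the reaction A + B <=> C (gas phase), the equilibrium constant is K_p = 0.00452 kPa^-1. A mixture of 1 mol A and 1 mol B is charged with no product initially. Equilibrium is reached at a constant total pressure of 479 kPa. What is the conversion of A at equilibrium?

Let X = conversion of A (basis 1 mol A); extent of reaction ξ = X.
At extent ξ: n_A = 1 − X; n_B = 1 − X; n_C = X.
Total moles n_T = 2 − X.
Mole fractions y_i = n_i/n_T; K_p = p_C / (p_A p_B) with p_i = y_i·P.
Setting this equal to 0.00452 kPa^-1 and taking the physical root (0 < X < 1) gives X = 0.438.

X = 0.438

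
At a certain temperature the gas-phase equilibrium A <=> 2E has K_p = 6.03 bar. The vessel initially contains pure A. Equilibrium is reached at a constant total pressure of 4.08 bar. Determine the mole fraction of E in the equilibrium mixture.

y_E = 0.684

Basis: 1 mol A initially; let X = conversion of A. Extent ξ = X.
Species balance: n_A = 1 − X; n_E = 2X.
n_T = Σnᵢ = 1 + X.
With p_i = (n_i/n_T)P, K_p = p_E^2 / (p_A).
Setting this equal to 6.03 bar and taking the physical root (0 < X < 1) gives X = 0.519.
Then n_E = 1.04, n_T = 1.52, so y_E = 0.684.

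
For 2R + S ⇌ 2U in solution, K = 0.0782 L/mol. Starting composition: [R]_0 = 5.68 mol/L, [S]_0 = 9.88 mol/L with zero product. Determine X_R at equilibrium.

Let X = conversion of R; extent ξ = 5.68X/2 mol/L.
Concentrations: [R] = 5.68 − 5.68X; [S] = 9.88 − 2.84X; [U] = 5.68X.
K = [U]^2 / ([R]^2 [S]).
Setting equal to 0.0782 and solving for X on (0,1) gives X = 0.451.

X = 0.451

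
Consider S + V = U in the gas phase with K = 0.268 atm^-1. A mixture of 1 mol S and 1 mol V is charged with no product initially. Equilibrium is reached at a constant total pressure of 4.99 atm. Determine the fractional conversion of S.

X = 0.346

Let X = conversion of S (basis 1 mol S); extent of reaction ξ = X.
Moles: n_S = 1 − X; n_V = 1 − X; n_U = X.
n_T = Σnᵢ = 2 − X.
With p_i = (n_i/n_T)P, K = p_U / (p_S p_V).
This yields a degree-2 equation in X; solving on (0,1), X = 0.346.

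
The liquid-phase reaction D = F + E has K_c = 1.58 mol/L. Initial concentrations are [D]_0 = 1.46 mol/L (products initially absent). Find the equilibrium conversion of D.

Let X = conversion of D; extent ξ = 1.46·X mol/L.
Concentrations: [D] = 1.46 − 1.46X; [F] = 1.46X; [E] = 1.46X.
K_c = [F] [E] / ([D]).
Equating to 1.58 mol/L: the physical root is X = 0.631.

X = 0.631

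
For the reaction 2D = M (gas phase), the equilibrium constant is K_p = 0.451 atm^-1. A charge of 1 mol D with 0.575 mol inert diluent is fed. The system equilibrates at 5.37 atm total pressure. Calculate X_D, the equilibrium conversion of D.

Basis: 1 mol D initially; let X = conversion of D. Extent ξ = 0.5X.
At extent ξ: n_D = 1 − X; n_M = 0.5X; n_I = 0.575 (inert).
Summing: n_T = 1.57 − 0.5X.
y_i = n_i/n_T, p_i = y_i·P. K_p = p_M / (p_D^2).
Substituting and setting equal to 0.451 atm^-1 gives a polynomial in X; the root in (0,1) is X = 0.602.

X = 0.602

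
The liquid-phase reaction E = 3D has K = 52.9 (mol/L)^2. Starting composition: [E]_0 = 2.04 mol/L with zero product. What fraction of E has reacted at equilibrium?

X = 0.582

Let X = conversion of E; extent ξ = 2.04·X mol/L.
Concentrations: [E] = 2.04 − 2.04X; [D] = 6.12X.
K = [D]^3 / ([E]).
Solving K = 52.9 for X ∈ (0,1): X = 0.582.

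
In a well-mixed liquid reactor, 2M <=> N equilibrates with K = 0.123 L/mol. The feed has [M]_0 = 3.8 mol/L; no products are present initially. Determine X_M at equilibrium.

X = 0.370

Let X = conversion of M; extent ξ = 3.8X/2 mol/L.
Concentrations: [M] = 3.8 − 3.8X; [N] = 1.9X.
K = [N] / ([M]^2).
Equating to 0.123 L/mol: the physical root is X = 0.370.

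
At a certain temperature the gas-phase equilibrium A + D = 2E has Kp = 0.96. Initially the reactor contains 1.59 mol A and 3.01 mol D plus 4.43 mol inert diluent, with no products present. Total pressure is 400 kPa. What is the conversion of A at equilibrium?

X = 0.441

Take 1.59 mol A as basis and let X be its fractional conversion, so ξ = 1.59X.
Mole table: n_A = 1.59 − 1.59X; n_D = 3.01 − 1.59X; n_E = 3.18X; n_I = 4.43 (inert).
Total moles n_T = 9.03 (Δν = 0, constant).
With p_i = (n_i/n_T)P, Kp = p_E^2 / (p_A p_D).
This yields a degree-2 equation in X; solving on (0,1), X = 0.441.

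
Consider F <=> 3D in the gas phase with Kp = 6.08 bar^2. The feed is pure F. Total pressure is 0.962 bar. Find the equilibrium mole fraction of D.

Basis: 1 mol F initially; let X = conversion of F. Extent ξ = X.
Species balance: n_F = 1 − X; n_D = 3X.
n_T = Σnᵢ = 1 + 2X.
With p_i = (n_i/n_T)P, Kp = p_D^3 / (p_F).
Setting this equal to 6.08 bar^2 and taking the physical root (0 < X < 1) gives X = 0.734.
Then n_D = 2.2, n_T = 2.47, so y_D = 0.892.

y_D = 0.892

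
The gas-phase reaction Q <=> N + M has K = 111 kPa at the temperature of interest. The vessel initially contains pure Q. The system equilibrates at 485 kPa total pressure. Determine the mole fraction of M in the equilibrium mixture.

y_M = 0.301

Basis: 1 mol Q initially; let X = conversion of Q. Extent ξ = X.
Species balance: n_Q = 1 − X; n_N = X; n_M = X.
n_T = Σnᵢ = 1 + X.
Mole fractions y_i = n_i/n_T; K = p_N p_M / (p_Q) with p_i = y_i·P.
This yields a degree-2 equation in X; solving on (0,1), X = 0.432.
Then n_M = 0.432, n_T = 1.43, so y_M = 0.301.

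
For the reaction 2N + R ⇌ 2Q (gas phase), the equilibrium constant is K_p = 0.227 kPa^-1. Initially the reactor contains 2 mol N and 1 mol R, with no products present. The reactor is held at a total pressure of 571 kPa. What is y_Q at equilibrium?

Take 2 mol N as basis and let X be its fractional conversion, so ξ = X.
Species balance: n_N = 2 − 2X; n_R = 1 − X; n_Q = 2X.
Total moles n_T = 3 − X.
y_i = n_i/n_T, p_i = y_i·P. K_p = p_Q^2 / (p_N^2 p_R).
Setting this equal to 0.227 kPa^-1 and taking the physical root (0 < X < 1) gives X = 0.781.
Then n_Q = 1.56, n_T = 2.22, so y_Q = 0.704.

y_Q = 0.704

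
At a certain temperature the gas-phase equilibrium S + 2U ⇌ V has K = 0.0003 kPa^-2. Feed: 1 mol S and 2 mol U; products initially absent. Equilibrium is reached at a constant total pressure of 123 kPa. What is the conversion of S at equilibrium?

X = 0.521

Basis: 1 mol S initially; let X = conversion of S. Extent ξ = X.
At extent ξ: n_S = 1 − X; n_U = 2 − 2X; n_V = X.
Total moles n_T = 3 − 2X.
Mole fractions y_i = n_i/n_T; K = p_V / (p_S p_U^2) with p_i = y_i·P.
Substituting and setting equal to 0.0003 kPa^-2 gives a polynomial in X; the root in (0,1) is X = 0.521.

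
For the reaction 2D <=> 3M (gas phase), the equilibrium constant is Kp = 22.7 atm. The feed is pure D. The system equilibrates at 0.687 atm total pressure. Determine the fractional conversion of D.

Let X = conversion of D (basis 1 mol D); extent of reaction ξ = 0.5X.
At extent ξ: n_D = 1 − X; n_M = 1.5X.
Summing: n_T = 1 + 0.5X.
y_i = n_i/n_T, p_i = y_i·P. Kp = p_M^3 / (p_D^2).
This yields a degree-3 equation in X; solving on (0,1), X = 0.805.

X = 0.805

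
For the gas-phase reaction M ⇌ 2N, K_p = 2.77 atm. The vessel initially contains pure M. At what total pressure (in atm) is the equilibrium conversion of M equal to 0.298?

Let X = conversion of M (basis 1 mol M); extent of reaction ξ = X.
Species balance: n_M = 1 − X; n_N = 2X.
Total moles n_T = 1 + X.
K_p = p_N^2 / (p_M) with p_i = (n_i/n_T)·P.
At X = 0.298: the mole-fraction product g(X) = Π y_i^ν_i = 0.3898. Since K_p = g(X)·P^{1}, P = (K_p/g)^(1/1) = (2.77/0.3898)^(1/1) = 7.11 atm.

P = 7.11 atm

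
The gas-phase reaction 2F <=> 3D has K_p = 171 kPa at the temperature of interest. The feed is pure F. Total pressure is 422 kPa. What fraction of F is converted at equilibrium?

Take 1 mol F as basis and let X be its fractional conversion, so ξ = 0.5X.
Species balance: n_F = 1 − X; n_D = 1.5X.
Total moles n_T = 1 + 0.5X.
With p_i = (n_i/n_T)P, K_p = p_D^3 / (p_F^2).
Equating to 171 kPa and solving on 0 < X < 1: X = 0.380.

X = 0.380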